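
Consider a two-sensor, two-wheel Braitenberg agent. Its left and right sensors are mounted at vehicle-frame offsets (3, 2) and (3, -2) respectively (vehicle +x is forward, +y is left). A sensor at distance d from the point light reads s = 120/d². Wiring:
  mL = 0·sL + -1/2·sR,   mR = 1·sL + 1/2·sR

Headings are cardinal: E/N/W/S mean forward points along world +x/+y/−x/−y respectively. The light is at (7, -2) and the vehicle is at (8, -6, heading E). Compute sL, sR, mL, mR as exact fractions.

6 30/13 -15/13 93/13

left sensor world pos  = (11, -4); dL² = 20
right sensor world pos = (11, -8); dR² = 52
sL = 120/20 = 6
sR = 120/52 = 30/13
mL = 0·sL + -1/2·sR = -15/13
mR = 1·sL + 1/2·sR = 93/13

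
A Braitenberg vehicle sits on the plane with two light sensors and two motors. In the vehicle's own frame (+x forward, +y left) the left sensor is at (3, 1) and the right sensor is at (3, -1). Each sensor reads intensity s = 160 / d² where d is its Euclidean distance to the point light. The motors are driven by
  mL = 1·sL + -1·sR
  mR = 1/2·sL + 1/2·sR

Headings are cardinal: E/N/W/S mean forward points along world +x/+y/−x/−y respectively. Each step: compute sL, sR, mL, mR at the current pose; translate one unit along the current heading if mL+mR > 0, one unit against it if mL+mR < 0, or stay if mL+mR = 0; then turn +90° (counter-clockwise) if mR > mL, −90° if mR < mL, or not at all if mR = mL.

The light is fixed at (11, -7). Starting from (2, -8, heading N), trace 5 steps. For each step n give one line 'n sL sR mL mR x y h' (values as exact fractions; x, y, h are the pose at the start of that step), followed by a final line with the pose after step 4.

n=0: pose=(2,-8,N); sL=20/13, sR=40/17; mL=-180/221, mR=430/221; mL+mR=250/221 → advance +1; mR−mL=610/221 → turn +1·90°
n=1: pose=(2,-7,W); sL=32/29, sR=32/29; mL=0, mR=32/29; mL+mR=32/29 → advance +1; mR−mL=32/29 → turn +1·90°
n=2: pose=(1,-7,S); sL=16/9, sR=16/13; mL=64/117, mR=176/117; mL+mR=80/39 → advance +1; mR−mL=112/117 → turn +1·90°
n=3: pose=(1,-8,E); sL=160/49, sR=160/53; mL=640/2597, mR=8160/2597; mL+mR=8800/2597 → advance +1; mR−mL=7520/2597 → turn +1·90°
n=4: pose=(2,-8,N); sL=20/13, sR=40/17; mL=-180/221, mR=430/221; mL+mR=250/221 → advance +1; mR−mL=610/221 → turn +1·90°

0 20/13 40/17 -180/221 430/221 2 -8 N
1 32/29 32/29 0 32/29 2 -7 W
2 16/9 16/13 64/117 176/117 1 -7 S
3 160/49 160/53 640/2597 8160/2597 1 -8 E
4 20/13 40/17 -180/221 430/221 2 -8 N
final 2 -7 W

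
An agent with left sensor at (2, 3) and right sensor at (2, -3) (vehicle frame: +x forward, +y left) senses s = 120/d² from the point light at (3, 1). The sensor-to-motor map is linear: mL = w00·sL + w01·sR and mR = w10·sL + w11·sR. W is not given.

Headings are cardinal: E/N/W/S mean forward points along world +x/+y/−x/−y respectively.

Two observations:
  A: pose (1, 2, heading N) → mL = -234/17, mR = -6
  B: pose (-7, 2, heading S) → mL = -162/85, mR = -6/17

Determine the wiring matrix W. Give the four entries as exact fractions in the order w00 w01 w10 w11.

-1/2 -1 0 -1/2

obs A: pose=(1,2,N) → sL=60/17, sR=12, mL=-234/17, mR=-6
obs B: pose=(-7,2,S) → sL=12/5, sR=12/17, mL=-162/85, mR=-6/17
sensor matrix S = [[60/17, 12], [12/5, 12/17]]; det S = -38016/1445
solve [mL_A; mL_B] = S·[w00; w01] and [mR_A; mR_B] = S·[w10; w11]:
  w00 = -1/2, w01 = -1, w10 = 0, w11 = -1/2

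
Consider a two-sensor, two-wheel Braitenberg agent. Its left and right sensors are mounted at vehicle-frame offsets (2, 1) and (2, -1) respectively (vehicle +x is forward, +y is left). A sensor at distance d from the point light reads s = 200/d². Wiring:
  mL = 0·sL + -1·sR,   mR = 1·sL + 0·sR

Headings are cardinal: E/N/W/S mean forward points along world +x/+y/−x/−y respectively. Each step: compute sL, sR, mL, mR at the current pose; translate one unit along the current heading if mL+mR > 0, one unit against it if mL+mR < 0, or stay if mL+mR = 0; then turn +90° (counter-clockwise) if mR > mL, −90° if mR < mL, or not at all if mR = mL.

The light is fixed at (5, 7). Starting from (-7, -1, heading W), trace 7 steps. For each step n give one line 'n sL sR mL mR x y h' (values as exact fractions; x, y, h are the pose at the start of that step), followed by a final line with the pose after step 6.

0 200/277 40/49 -40/49 200/277 -7 -1 W
1 1 50/61 -50/61 1 -6 -1 S
2 40/29 200/181 -200/181 40/29 -6 -2 E
3 20/17 20/13 -20/13 20/17 -5 -2 N
4 40/53 8/9 -8/9 40/53 -5 -3 W
5 25/26 50/61 -50/61 25/26 -4 -3 S
6 200/149 200/193 -200/193 200/149 -4 -4 E
final -3 -4 N

n=0: pose=(-7,-1,W); sL=200/277, sR=40/49; mL=-40/49, mR=200/277; mL+mR=-1280/13573 → advance -1; mR−mL=20880/13573 → turn +1·90°
n=1: pose=(-6,-1,S); sL=1, sR=50/61; mL=-50/61, mR=1; mL+mR=11/61 → advance +1; mR−mL=111/61 → turn +1·90°
n=2: pose=(-6,-2,E); sL=40/29, sR=200/181; mL=-200/181, mR=40/29; mL+mR=1440/5249 → advance +1; mR−mL=13040/5249 → turn +1·90°
n=3: pose=(-5,-2,N); sL=20/17, sR=20/13; mL=-20/13, mR=20/17; mL+mR=-80/221 → advance -1; mR−mL=600/221 → turn +1·90°
n=4: pose=(-5,-3,W); sL=40/53, sR=8/9; mL=-8/9, mR=40/53; mL+mR=-64/477 → advance -1; mR−mL=784/477 → turn +1·90°
n=5: pose=(-4,-3,S); sL=25/26, sR=50/61; mL=-50/61, mR=25/26; mL+mR=225/1586 → advance +1; mR−mL=2825/1586 → turn +1·90°
n=6: pose=(-4,-4,E); sL=200/149, sR=200/193; mL=-200/193, mR=200/149; mL+mR=8800/28757 → advance +1; mR−mL=68400/28757 → turn +1·90°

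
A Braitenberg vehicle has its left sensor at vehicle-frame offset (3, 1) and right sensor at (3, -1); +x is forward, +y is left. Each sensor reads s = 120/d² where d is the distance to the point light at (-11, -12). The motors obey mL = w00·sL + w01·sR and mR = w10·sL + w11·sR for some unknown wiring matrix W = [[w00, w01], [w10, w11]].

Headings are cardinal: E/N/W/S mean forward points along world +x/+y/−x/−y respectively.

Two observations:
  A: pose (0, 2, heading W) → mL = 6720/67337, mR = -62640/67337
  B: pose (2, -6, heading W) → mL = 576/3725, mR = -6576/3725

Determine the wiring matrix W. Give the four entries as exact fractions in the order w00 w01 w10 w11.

1 -1 -1 -1

obs A: pose=(0,2,W) → sL=120/233, sR=120/289, mL=6720/67337, mR=-62640/67337
obs B: pose=(2,-6,W) → sL=24/25, sR=120/149, mL=576/3725, mR=-6576/3725
sensor matrix S = [[120/233, 120/289], [24/25, 120/149]]; det S = 811008/50166065
solve [mL_A; mL_B] = S·[w00; w01] and [mR_A; mR_B] = S·[w10; w11]:
  w00 = 1, w01 = -1, w10 = -1, w11 = -1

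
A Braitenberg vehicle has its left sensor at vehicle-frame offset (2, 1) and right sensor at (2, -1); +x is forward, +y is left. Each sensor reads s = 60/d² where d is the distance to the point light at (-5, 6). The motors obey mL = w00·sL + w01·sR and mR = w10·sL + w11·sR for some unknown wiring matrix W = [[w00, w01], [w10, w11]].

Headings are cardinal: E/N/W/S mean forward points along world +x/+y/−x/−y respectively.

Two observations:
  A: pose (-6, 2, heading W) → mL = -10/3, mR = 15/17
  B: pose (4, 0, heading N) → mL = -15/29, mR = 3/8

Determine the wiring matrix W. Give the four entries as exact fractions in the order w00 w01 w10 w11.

0 -1 1/2 0

obs A: pose=(-6,2,W) → sL=30/17, sR=10/3, mL=-10/3, mR=15/17
obs B: pose=(4,0,N) → sL=3/4, sR=15/29, mL=-15/29, mR=3/8
sensor matrix S = [[30/17, 10/3], [3/4, 15/29]]; det S = -1565/986
solve [mL_A; mL_B] = S·[w00; w01] and [mR_A; mR_B] = S·[w10; w11]:
  w00 = 0, w01 = -1, w10 = 1/2, w11 = 0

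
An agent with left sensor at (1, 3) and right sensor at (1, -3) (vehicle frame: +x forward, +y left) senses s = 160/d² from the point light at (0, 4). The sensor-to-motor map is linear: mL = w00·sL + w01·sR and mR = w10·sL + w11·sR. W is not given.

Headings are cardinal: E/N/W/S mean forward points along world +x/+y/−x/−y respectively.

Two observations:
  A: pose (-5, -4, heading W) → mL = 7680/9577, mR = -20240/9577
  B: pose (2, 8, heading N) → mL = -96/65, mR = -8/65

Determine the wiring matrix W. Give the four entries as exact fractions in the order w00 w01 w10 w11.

obs A: pose=(-5,-4,W) → sL=160/157, sR=160/61, mL=7680/9577, mR=-20240/9577
obs B: pose=(2,8,N) → sL=80/13, sR=16/5, mL=-96/65, mR=-8/65
sensor matrix S = [[160/157, 160/61], [80/13, 16/5]]; det S = -1603584/124501
solve [mL_A; mL_B] = S·[w00; w01] and [mR_A; mR_B] = S·[w10; w11]:
  w00 = -1/2, w01 = 1/2, w10 = 1/2, w11 = -1

-1/2 1/2 1/2 -1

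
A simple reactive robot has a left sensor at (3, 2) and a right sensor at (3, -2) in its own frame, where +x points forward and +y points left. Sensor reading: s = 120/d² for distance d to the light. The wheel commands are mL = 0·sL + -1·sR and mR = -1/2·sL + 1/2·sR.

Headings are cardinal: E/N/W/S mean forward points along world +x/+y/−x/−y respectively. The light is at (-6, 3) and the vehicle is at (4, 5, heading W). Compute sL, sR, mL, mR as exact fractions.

left sensor world pos  = (1, 3); dL² = 49
right sensor world pos = (1, 7); dR² = 65
sL = 120/49 = 120/49
sR = 120/65 = 24/13
mL = 0·sL + -1·sR = -24/13
mR = -1/2·sL + 1/2·sR = -192/637

120/49 24/13 -24/13 -192/637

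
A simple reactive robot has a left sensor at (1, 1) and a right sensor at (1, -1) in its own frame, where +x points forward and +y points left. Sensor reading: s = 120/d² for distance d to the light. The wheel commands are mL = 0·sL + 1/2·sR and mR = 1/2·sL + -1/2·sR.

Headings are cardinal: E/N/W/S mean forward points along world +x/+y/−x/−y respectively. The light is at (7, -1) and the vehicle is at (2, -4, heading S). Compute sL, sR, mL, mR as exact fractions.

left sensor world pos  = (3, -5); dL² = 32
right sensor world pos = (1, -5); dR² = 52
sL = 120/32 = 15/4
sR = 120/52 = 30/13
mL = 0·sL + 1/2·sR = 15/13
mR = 1/2·sL + -1/2·sR = 75/104

15/4 30/13 15/13 75/104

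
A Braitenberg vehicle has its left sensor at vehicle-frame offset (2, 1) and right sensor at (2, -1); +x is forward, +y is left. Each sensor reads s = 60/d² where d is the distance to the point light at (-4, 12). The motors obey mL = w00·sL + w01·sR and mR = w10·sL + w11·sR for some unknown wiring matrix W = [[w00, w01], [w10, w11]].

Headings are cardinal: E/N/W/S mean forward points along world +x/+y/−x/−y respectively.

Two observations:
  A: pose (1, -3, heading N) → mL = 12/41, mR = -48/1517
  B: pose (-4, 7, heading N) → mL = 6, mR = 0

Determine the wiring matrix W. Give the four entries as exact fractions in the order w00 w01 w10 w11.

obs A: pose=(1,-3,N) → sL=12/37, sR=12/41, mL=12/41, mR=-48/1517
obs B: pose=(-4,7,N) → sL=6, sR=6, mL=6, mR=0
sensor matrix S = [[12/37, 12/41], [6, 6]]; det S = 288/1517
solve [mL_A; mL_B] = S·[w00; w01] and [mR_A; mR_B] = S·[w10; w11]:
  w00 = 0, w01 = 1, w10 = -1, w11 = 1

0 1 -1 1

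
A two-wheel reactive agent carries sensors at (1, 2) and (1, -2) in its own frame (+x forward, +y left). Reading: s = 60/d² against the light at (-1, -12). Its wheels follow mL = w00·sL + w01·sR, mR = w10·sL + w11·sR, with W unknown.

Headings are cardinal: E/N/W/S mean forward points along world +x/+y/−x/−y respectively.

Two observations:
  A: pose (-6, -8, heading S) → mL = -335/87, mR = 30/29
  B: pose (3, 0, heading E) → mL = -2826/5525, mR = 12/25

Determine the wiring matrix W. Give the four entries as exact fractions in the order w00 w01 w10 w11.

obs A: pose=(-6,-8,S) → sL=10/3, sR=30/29, mL=-335/87, mR=30/29
obs B: pose=(3,0,E) → sL=60/221, sR=12/25, mL=-2826/5525, mR=12/25
sensor matrix S = [[10/3, 30/29], [60/221, 12/25]]; det S = 42272/32045
solve [mL_A; mL_B] = S·[w00; w01] and [mR_A; mR_B] = S·[w10; w11]:
  w00 = -1, w01 = -1/2, w10 = 0, w11 = 1

-1 -1/2 0 1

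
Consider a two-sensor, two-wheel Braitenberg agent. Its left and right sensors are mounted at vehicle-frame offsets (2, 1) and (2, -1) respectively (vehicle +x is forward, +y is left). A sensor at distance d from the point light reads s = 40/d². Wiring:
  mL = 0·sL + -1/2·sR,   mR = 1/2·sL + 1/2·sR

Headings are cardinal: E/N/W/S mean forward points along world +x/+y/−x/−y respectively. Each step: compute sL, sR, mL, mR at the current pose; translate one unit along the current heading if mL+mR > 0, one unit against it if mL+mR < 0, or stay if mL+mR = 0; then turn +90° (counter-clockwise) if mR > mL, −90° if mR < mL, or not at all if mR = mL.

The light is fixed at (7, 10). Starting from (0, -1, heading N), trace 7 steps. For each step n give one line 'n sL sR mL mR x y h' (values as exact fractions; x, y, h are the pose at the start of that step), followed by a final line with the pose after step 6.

0 8/29 40/117 -20/117 1048/3393 0 -1 N
1 20/101 20/81 -10/81 1820/8181 0 0 W
2 40/193 8/45 -4/45 1672/8685 -1 0 S
3 5/17 2/9 -1/9 79/306 -1 -1 E
4 8/29 40/117 -20/117 1048/3393 0 -1 N
5 20/101 20/81 -10/81 1820/8181 0 0 W
6 40/193 8/45 -4/45 1672/8685 -1 0 S
final -1 -1 E

n=0: pose=(0,-1,N); sL=8/29, sR=40/117; mL=-20/117, mR=1048/3393; mL+mR=4/29 → advance +1; mR−mL=1628/3393 → turn +1·90°
n=1: pose=(0,0,W); sL=20/101, sR=20/81; mL=-10/81, mR=1820/8181; mL+mR=10/101 → advance +1; mR−mL=2830/8181 → turn +1·90°
n=2: pose=(-1,0,S); sL=40/193, sR=8/45; mL=-4/45, mR=1672/8685; mL+mR=20/193 → advance +1; mR−mL=2444/8685 → turn +1·90°
n=3: pose=(-1,-1,E); sL=5/17, sR=2/9; mL=-1/9, mR=79/306; mL+mR=5/34 → advance +1; mR−mL=113/306 → turn +1·90°
n=4: pose=(0,-1,N); sL=8/29, sR=40/117; mL=-20/117, mR=1048/3393; mL+mR=4/29 → advance +1; mR−mL=1628/3393 → turn +1·90°
n=5: pose=(0,0,W); sL=20/101, sR=20/81; mL=-10/81, mR=1820/8181; mL+mR=10/101 → advance +1; mR−mL=2830/8181 → turn +1·90°
n=6: pose=(-1,0,S); sL=40/193, sR=8/45; mL=-4/45, mR=1672/8685; mL+mR=20/193 → advance +1; mR−mL=2444/8685 → turn +1·90°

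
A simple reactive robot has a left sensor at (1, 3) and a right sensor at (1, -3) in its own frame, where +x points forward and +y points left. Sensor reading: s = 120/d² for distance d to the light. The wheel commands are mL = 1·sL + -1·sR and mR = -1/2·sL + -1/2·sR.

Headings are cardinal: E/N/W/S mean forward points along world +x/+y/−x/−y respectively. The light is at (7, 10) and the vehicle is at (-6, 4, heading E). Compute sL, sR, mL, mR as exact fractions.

left sensor world pos  = (-5, 7); dL² = 153
right sensor world pos = (-5, 1); dR² = 225
sL = 120/153 = 40/51
sR = 120/225 = 8/15
mL = 1·sL + -1·sR = 64/255
mR = -1/2·sL + -1/2·sR = -56/85

40/51 8/15 64/255 -56/85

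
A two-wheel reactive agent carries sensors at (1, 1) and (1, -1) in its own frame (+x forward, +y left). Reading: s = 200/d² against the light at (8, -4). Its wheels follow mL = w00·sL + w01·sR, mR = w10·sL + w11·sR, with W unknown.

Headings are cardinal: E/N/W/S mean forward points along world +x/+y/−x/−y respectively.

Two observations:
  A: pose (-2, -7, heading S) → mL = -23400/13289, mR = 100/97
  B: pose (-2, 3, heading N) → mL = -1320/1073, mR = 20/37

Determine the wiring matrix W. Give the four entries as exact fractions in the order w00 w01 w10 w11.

obs A: pose=(-2,-7,S) → sL=200/97, sR=200/137, mL=-23400/13289, mR=100/97
obs B: pose=(-2,3,N) → sL=40/37, sR=40/29, mL=-1320/1073, mR=20/37
sensor matrix S = [[200/97, 200/137], [40/37, 40/29]]; det S = 18048000/14259097
solve [mL_A; mL_B] = S·[w00; w01] and [mR_A; mR_B] = S·[w10; w11]:
  w00 = -1/2, w01 = -1/2, w10 = 1/2, w11 = 0

-1/2 -1/2 1/2 0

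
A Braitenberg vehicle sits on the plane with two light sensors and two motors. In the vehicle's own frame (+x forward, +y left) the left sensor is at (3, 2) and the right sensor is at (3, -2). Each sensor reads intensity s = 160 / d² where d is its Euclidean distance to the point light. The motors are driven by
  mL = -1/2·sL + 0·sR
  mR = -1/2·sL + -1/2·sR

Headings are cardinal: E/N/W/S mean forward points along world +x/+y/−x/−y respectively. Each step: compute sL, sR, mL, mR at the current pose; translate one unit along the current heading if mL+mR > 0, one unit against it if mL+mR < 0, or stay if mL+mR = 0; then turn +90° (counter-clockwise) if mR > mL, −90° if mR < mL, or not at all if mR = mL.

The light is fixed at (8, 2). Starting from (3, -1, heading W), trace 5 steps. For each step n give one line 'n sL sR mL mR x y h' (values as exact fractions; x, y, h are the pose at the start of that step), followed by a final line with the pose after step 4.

0 160/89 32/13 -80/89 -2464/1157 3 -1 W
1 40/9 40 -20/9 -200/9 4 -1 N
2 32 160/37 -16 -672/37 4 -2 E
3 80/29 80/49 -40/29 -3120/1421 3 -2 S
4 160/89 32/13 -80/89 -2464/1157 3 -1 W
final 4 -1 N

n=0: pose=(3,-1,W); sL=160/89, sR=32/13; mL=-80/89, mR=-2464/1157; mL+mR=-3504/1157 → advance -1; mR−mL=-16/13 → turn -1·90°
n=1: pose=(4,-1,N); sL=40/9, sR=40; mL=-20/9, mR=-200/9; mL+mR=-220/9 → advance -1; mR−mL=-20 → turn -1·90°
n=2: pose=(4,-2,E); sL=32, sR=160/37; mL=-16, mR=-672/37; mL+mR=-1264/37 → advance -1; mR−mL=-80/37 → turn -1·90°
n=3: pose=(3,-2,S); sL=80/29, sR=80/49; mL=-40/29, mR=-3120/1421; mL+mR=-5080/1421 → advance -1; mR−mL=-40/49 → turn -1·90°
n=4: pose=(3,-1,W); sL=160/89, sR=32/13; mL=-80/89, mR=-2464/1157; mL+mR=-3504/1157 → advance -1; mR−mL=-16/13 → turn -1·90°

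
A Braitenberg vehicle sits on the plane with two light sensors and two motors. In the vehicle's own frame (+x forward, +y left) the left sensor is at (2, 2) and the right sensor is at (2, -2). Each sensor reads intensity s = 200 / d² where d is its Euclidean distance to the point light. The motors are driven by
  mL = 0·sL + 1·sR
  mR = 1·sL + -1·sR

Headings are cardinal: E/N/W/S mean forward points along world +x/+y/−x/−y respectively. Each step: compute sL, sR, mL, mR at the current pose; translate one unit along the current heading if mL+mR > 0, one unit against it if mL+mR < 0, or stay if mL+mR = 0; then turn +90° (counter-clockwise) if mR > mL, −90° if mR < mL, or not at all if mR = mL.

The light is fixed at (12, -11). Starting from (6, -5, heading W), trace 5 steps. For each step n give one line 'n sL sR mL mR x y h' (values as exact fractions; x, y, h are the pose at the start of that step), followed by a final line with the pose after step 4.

n=0: pose=(6,-5,W); sL=5/2, sR=25/16; mL=25/16, mR=15/16; mL+mR=5/2 → advance +1; mR−mL=-5/8 → turn -1·90°
n=1: pose=(5,-5,N); sL=40/29, sR=200/89; mL=200/89, mR=-2240/2581; mL+mR=40/29 → advance +1; mR−mL=-8040/2581 → turn -1·90°
n=2: pose=(5,-4,E); sL=100/53, sR=4; mL=4, mR=-112/53; mL+mR=100/53 → advance +1; mR−mL=-324/53 → turn -1·90°
n=3: pose=(6,-4,S); sL=200/41, sR=200/89; mL=200/89, mR=9600/3649; mL+mR=200/41 → advance +1; mR−mL=1400/3649 → turn +1·90°
n=4: pose=(6,-5,E); sL=5/2, sR=25/4; mL=25/4, mR=-15/4; mL+mR=5/2 → advance +1; mR−mL=-10 → turn -1·90°

0 5/2 25/16 25/16 15/16 6 -5 W
1 40/29 200/89 200/89 -2240/2581 5 -5 N
2 100/53 4 4 -112/53 5 -4 E
3 200/41 200/89 200/89 9600/3649 6 -4 S
4 5/2 25/4 25/4 -15/4 6 -5 E
final 7 -5 S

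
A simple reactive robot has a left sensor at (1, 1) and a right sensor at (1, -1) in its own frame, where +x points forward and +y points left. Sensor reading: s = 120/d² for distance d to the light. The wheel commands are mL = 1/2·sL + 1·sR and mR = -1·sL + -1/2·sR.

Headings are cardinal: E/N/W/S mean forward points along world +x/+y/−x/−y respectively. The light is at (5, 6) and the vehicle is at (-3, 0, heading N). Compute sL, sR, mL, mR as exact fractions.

left sensor world pos  = (-4, 1); dL² = 106
right sensor world pos = (-2, 1); dR² = 74
sL = 120/106 = 60/53
sR = 120/74 = 60/37
mL = 1/2·sL + 1·sR = 4290/1961
mR = -1·sL + -1/2·sR = -3810/1961

60/53 60/37 4290/1961 -3810/1961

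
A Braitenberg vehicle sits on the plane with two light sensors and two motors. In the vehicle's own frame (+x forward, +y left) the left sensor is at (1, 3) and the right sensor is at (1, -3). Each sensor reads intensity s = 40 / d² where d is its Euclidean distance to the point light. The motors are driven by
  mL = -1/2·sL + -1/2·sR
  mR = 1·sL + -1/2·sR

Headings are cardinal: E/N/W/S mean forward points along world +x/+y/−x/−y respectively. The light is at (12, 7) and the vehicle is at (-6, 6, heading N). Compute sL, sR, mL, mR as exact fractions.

40/441 8/45 -296/2205 4/2205

left sensor world pos  = (-9, 7); dL² = 441
right sensor world pos = (-3, 7); dR² = 225
sL = 40/441 = 40/441
sR = 40/225 = 8/45
mL = -1/2·sL + -1/2·sR = -296/2205
mR = 1·sL + -1/2·sR = 4/2205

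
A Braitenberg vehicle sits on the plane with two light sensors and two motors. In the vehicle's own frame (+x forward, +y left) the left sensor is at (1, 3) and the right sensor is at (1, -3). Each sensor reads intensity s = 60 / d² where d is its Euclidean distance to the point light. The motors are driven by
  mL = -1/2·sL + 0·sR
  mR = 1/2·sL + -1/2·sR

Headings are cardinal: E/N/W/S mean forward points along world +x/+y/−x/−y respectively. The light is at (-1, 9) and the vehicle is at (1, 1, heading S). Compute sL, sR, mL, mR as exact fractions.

30/53 30/41 -15/53 -180/2173

left sensor world pos  = (4, 0); dL² = 106
right sensor world pos = (-2, 0); dR² = 82
sL = 60/106 = 30/53
sR = 60/82 = 30/41
mL = -1/2·sL + 0·sR = -15/53
mR = 1/2·sL + -1/2·sR = -180/2173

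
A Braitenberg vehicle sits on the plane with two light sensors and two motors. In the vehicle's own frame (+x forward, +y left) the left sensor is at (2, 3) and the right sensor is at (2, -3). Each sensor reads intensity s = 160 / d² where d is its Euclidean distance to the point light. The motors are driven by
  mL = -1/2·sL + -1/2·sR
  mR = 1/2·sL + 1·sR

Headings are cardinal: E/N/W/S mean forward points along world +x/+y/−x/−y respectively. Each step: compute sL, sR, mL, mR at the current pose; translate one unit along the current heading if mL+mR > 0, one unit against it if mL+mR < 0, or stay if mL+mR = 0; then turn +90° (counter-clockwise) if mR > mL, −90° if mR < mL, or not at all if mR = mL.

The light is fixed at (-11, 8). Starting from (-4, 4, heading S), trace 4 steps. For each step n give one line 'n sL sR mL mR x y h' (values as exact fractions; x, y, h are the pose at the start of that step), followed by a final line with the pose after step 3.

0 20/17 40/13 -470/221 810/221 -4 4 S
1 32/17 32/29 -736/493 1008/493 -4 3 E
2 80/17 16/13 -656/221 792/221 -3 3 N
3 32/17 160/37 -1952/629 3312/629 -3 4 W
final -4 4 S

n=0: pose=(-4,4,S); sL=20/17, sR=40/13; mL=-470/221, mR=810/221; mL+mR=20/13 → advance +1; mR−mL=1280/221 → turn +1·90°
n=1: pose=(-4,3,E); sL=32/17, sR=32/29; mL=-736/493, mR=1008/493; mL+mR=16/29 → advance +1; mR−mL=1744/493 → turn +1·90°
n=2: pose=(-3,3,N); sL=80/17, sR=16/13; mL=-656/221, mR=792/221; mL+mR=8/13 → advance +1; mR−mL=1448/221 → turn +1·90°
n=3: pose=(-3,4,W); sL=32/17, sR=160/37; mL=-1952/629, mR=3312/629; mL+mR=80/37 → advance +1; mR−mL=5264/629 → turn +1·90°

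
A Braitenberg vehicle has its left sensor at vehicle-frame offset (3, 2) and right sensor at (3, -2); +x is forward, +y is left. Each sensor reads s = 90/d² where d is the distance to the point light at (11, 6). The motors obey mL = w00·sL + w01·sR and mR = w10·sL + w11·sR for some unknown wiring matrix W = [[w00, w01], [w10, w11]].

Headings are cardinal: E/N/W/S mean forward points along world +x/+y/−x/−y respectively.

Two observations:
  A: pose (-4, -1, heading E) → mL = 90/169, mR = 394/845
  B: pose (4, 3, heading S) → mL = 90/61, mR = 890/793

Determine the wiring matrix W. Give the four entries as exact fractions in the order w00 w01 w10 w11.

1 0 1/2 1/2

obs A: pose=(-4,-1,E) → sL=90/169, sR=2/5, mL=90/169, mR=394/845
obs B: pose=(4,3,S) → sL=90/61, sR=10/13, mL=90/61, mR=890/793
sensor matrix S = [[90/169, 2/5], [90/61, 10/13]]; det S = -24192/134017
solve [mL_A; mL_B] = S·[w00; w01] and [mR_A; mR_B] = S·[w10; w11]:
  w00 = 1, w01 = 0, w10 = 1/2, w11 = 1/2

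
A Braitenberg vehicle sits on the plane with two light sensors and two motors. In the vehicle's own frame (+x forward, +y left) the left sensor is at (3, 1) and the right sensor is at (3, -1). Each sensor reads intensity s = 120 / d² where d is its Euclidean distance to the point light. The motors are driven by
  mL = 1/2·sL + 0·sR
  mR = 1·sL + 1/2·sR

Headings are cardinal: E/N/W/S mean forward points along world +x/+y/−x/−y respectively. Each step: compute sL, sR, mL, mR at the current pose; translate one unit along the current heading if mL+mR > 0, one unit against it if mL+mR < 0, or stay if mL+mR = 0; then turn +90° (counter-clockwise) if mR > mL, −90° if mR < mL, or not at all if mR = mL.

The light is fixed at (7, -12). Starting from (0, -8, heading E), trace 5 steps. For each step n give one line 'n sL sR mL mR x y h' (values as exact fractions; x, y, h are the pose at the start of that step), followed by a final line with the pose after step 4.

0 120/41 24/5 60/41 1092/205 0 -8 E
1 60/49 60/37 30/49 3690/1813 1 -8 N
2 120/97 40/39 60/97 6620/3783 1 -7 W
3 3 30/17 3/2 66/17 0 -7 S
4 120/41 24/5 60/41 1092/205 0 -8 E
final 1 -8 N

n=0: pose=(0,-8,E); sL=120/41, sR=24/5; mL=60/41, mR=1092/205; mL+mR=1392/205 → advance +1; mR−mL=792/205 → turn +1·90°
n=1: pose=(1,-8,N); sL=60/49, sR=60/37; mL=30/49, mR=3690/1813; mL+mR=4800/1813 → advance +1; mR−mL=2580/1813 → turn +1·90°
n=2: pose=(1,-7,W); sL=120/97, sR=40/39; mL=60/97, mR=6620/3783; mL+mR=8960/3783 → advance +1; mR−mL=4280/3783 → turn +1·90°
n=3: pose=(0,-7,S); sL=3, sR=30/17; mL=3/2, mR=66/17; mL+mR=183/34 → advance +1; mR−mL=81/34 → turn +1·90°
n=4: pose=(0,-8,E); sL=120/41, sR=24/5; mL=60/41, mR=1092/205; mL+mR=1392/205 → advance +1; mR−mL=792/205 → turn +1·90°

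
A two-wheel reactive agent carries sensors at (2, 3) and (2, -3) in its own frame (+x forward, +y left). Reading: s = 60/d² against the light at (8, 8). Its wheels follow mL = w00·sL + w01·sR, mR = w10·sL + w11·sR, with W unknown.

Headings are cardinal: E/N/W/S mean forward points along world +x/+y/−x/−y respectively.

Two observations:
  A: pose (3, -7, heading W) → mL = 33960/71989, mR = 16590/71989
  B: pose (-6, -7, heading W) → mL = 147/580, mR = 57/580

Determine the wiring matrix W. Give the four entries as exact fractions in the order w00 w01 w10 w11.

obs A: pose=(3,-7,W) → sL=60/373, sR=60/193, mL=33960/71989, mR=16590/71989
obs B: pose=(-6,-7,W) → sL=3/29, sR=3/20, mL=147/580, mR=57/580
sensor matrix S = [[60/373, 60/193], [3/29, 3/20]]; det S = -16767/2087681
solve [mL_A; mL_B] = S·[w00; w01] and [mR_A; mR_B] = S·[w10; w11]:
  w00 = 1, w01 = 1, w10 = -1/2, w11 = 1

1 1 -1/2 1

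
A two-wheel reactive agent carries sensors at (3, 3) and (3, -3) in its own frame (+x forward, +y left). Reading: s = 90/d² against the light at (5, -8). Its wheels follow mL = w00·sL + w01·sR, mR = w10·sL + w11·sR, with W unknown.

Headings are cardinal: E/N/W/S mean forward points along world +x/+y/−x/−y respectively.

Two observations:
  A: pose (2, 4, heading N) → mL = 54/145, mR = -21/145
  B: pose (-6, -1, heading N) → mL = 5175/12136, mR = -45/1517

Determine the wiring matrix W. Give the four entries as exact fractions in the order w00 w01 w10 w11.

1/2 1/2 -1 1/2

obs A: pose=(2,4,N) → sL=10/29, sR=2/5, mL=54/145, mR=-21/145
obs B: pose=(-6,-1,N) → sL=45/148, sR=45/82, mL=5175/12136, mR=-45/1517
sensor matrix S = [[10/29, 2/5], [45/148, 45/82]]; det S = 5949/87986
solve [mL_A; mL_B] = S·[w00; w01] and [mR_A; mR_B] = S·[w10; w11]:
  w00 = 1/2, w01 = 1/2, w10 = -1, w11 = 1/2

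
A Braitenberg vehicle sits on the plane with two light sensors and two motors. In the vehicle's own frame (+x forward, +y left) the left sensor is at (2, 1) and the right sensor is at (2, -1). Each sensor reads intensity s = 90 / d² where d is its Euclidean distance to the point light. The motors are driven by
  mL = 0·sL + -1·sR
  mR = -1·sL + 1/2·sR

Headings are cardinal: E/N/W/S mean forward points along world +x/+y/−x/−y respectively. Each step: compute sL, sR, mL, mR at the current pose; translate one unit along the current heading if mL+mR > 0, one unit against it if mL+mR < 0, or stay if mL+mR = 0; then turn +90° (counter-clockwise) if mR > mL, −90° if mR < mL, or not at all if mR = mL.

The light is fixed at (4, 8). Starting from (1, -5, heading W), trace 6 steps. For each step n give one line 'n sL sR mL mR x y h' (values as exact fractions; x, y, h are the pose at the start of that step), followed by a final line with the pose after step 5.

n=0: pose=(1,-5,W); sL=90/221, sR=90/169; mL=-90/169, mR=-405/2873; mL+mR=-1935/2873 → advance -1; mR−mL=1125/2873 → turn +1·90°
n=1: pose=(2,-5,S); sL=45/113, sR=5/13; mL=-5/13, mR=-605/2938; mL+mR=-1735/2938 → advance -1; mR−mL=525/2938 → turn +1·90°
n=2: pose=(2,-4,E); sL=90/121, sR=90/169; mL=-90/169, mR=-9765/20449; mL+mR=-20655/20449 → advance -1; mR−mL=1125/20449 → turn +1·90°
n=3: pose=(1,-4,N); sL=45/58, sR=45/52; mL=-45/52, mR=-1035/3016; mL+mR=-3645/3016 → advance -1; mR−mL=1575/3016 → turn +1·90°
n=4: pose=(1,-5,W); sL=90/221, sR=90/169; mL=-90/169, mR=-405/2873; mL+mR=-1935/2873 → advance -1; mR−mL=1125/2873 → turn +1·90°
n=5: pose=(2,-5,S); sL=45/113, sR=5/13; mL=-5/13, mR=-605/2938; mL+mR=-1735/2938 → advance -1; mR−mL=525/2938 → turn +1·90°

0 90/221 90/169 -90/169 -405/2873 1 -5 W
1 45/113 5/13 -5/13 -605/2938 2 -5 S
2 90/121 90/169 -90/169 -9765/20449 2 -4 E
3 45/58 45/52 -45/52 -1035/3016 1 -4 N
4 90/221 90/169 -90/169 -405/2873 1 -5 W
5 45/113 5/13 -5/13 -605/2938 2 -5 S
final 2 -4 E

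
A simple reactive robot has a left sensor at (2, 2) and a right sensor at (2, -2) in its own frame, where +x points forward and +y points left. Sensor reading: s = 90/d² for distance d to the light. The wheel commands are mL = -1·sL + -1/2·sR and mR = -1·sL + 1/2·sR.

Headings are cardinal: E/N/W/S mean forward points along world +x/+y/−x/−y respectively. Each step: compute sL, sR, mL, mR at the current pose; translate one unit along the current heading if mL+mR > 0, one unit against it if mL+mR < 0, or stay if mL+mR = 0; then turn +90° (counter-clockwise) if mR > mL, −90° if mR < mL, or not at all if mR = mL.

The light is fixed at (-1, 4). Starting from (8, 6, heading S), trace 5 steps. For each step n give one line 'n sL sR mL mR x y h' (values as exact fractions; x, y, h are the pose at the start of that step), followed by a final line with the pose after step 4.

0 90/121 90/49 -9855/5929 1035/5929 8 6 S
1 45/73 45/61 -8775/8906 -2205/8906 8 7 E
2 90/61 18/25 -2799/1525 -1701/1525 7 7 N
3 5/2 45/26 -175/52 -85/52 7 6 W
4 90/121 90/49 -9855/5929 1035/5929 8 6 S
final 8 7 E

n=0: pose=(8,6,S); sL=90/121, sR=90/49; mL=-9855/5929, mR=1035/5929; mL+mR=-180/121 → advance -1; mR−mL=90/49 → turn +1·90°
n=1: pose=(8,7,E); sL=45/73, sR=45/61; mL=-8775/8906, mR=-2205/8906; mL+mR=-90/73 → advance -1; mR−mL=45/61 → turn +1·90°
n=2: pose=(7,7,N); sL=90/61, sR=18/25; mL=-2799/1525, mR=-1701/1525; mL+mR=-180/61 → advance -1; mR−mL=18/25 → turn +1·90°
n=3: pose=(7,6,W); sL=5/2, sR=45/26; mL=-175/52, mR=-85/52; mL+mR=-5 → advance -1; mR−mL=45/26 → turn +1·90°
n=4: pose=(8,6,S); sL=90/121, sR=90/49; mL=-9855/5929, mR=1035/5929; mL+mR=-180/121 → advance -1; mR−mL=90/49 → turn +1·90°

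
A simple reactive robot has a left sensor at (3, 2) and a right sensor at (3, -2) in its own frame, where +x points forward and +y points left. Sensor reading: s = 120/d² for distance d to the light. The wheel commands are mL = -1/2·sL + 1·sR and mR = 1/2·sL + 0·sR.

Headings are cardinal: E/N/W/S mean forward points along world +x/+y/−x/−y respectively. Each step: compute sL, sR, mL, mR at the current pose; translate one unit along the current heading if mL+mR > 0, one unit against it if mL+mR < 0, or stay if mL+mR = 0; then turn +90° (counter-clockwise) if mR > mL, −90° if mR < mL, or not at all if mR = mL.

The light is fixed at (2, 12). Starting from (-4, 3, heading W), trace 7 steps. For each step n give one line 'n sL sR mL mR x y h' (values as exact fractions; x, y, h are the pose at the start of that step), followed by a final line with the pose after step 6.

n=0: pose=(-4,3,W); sL=60/101, sR=12/13; mL=822/1313, mR=30/101; mL+mR=12/13 → advance +1; mR−mL=-432/1313 → turn -1·90°
n=1: pose=(-5,3,N); sL=40/39, sR=120/61; mL=3460/2379, mR=20/39; mL+mR=120/61 → advance +1; mR−mL=-2240/2379 → turn -1·90°
n=2: pose=(-5,4,E); sL=30/13, sR=30/29; mL=-45/377, mR=15/13; mL+mR=30/29 → advance +1; mR−mL=480/377 → turn +1·90°
n=3: pose=(-4,4,N); sL=120/89, sR=120/41; mL=8220/3649, mR=60/89; mL+mR=120/41 → advance +1; mR−mL=-5760/3649 → turn -1·90°
n=4: pose=(-4,5,E); sL=60/17, sR=4/3; mL=-22/51, mR=30/17; mL+mR=4/3 → advance +1; mR−mL=112/51 → turn +1·90°
n=5: pose=(-3,5,N); sL=24/13, sR=24/5; mL=252/65, mR=12/13; mL+mR=24/5 → advance +1; mR−mL=-192/65 → turn -1·90°
n=6: pose=(-3,6,E); sL=6, sR=30/17; mL=-21/17, mR=3; mL+mR=30/17 → advance +1; mR−mL=72/17 → turn +1·90°

0 60/101 12/13 822/1313 30/101 -4 3 W
1 40/39 120/61 3460/2379 20/39 -5 3 N
2 30/13 30/29 -45/377 15/13 -5 4 E
3 120/89 120/41 8220/3649 60/89 -4 4 N
4 60/17 4/3 -22/51 30/17 -4 5 E
5 24/13 24/5 252/65 12/13 -3 5 N
6 6 30/17 -21/17 3 -3 6 E
final -2 6 N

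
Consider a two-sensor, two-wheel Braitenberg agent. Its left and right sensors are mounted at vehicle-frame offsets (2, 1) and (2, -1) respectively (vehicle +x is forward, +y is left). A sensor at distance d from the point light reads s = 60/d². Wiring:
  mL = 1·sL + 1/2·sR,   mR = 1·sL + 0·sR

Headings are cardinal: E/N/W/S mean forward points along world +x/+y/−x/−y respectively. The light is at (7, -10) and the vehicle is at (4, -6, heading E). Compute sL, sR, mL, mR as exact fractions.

30/13 6 69/13 30/13

left sensor world pos  = (6, -5); dL² = 26
right sensor world pos = (6, -7); dR² = 10
sL = 60/26 = 30/13
sR = 60/10 = 6
mL = 1·sL + 1/2·sR = 69/13
mR = 1·sL + 0·sR = 30/13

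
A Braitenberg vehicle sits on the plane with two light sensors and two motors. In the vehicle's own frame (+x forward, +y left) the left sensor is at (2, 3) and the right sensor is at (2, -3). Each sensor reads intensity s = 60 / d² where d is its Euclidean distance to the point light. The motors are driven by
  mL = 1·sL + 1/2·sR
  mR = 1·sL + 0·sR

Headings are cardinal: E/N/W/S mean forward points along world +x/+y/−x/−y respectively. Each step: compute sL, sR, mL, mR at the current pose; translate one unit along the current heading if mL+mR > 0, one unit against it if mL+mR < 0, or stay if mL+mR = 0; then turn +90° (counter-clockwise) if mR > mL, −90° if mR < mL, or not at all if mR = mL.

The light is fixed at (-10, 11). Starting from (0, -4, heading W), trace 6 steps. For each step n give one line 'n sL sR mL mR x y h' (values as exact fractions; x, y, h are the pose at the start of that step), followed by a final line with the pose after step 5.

n=0: pose=(0,-4,W); sL=15/97, sR=15/52; mL=3015/10088, mR=15/97; mL+mR=4575/10088 → advance +1; mR−mL=-15/104 → turn -1·90°
n=1: pose=(-1,-4,N); sL=12/41, sR=60/313; mL=4986/12833, mR=12/41; mL+mR=8742/12833 → advance +1; mR−mL=-30/313 → turn -1·90°
n=2: pose=(-1,-3,E); sL=30/121, sR=6/41; mL=1593/4961, mR=30/121; mL+mR=2823/4961 → advance +1; mR−mL=-3/41 → turn -1·90°
n=3: pose=(0,-3,S); sL=12/85, sR=12/61; mL=1242/5185, mR=12/85; mL+mR=1974/5185 → advance +1; mR−mL=-6/61 → turn -1·90°
n=4: pose=(0,-4,W); sL=15/97, sR=15/52; mL=3015/10088, mR=15/97; mL+mR=4575/10088 → advance +1; mR−mL=-15/104 → turn -1·90°
n=5: pose=(-1,-4,N); sL=12/41, sR=60/313; mL=4986/12833, mR=12/41; mL+mR=8742/12833 → advance +1; mR−mL=-30/313 → turn -1·90°

0 15/97 15/52 3015/10088 15/97 0 -4 W
1 12/41 60/313 4986/12833 12/41 -1 -4 N
2 30/121 6/41 1593/4961 30/121 -1 -3 E
3 12/85 12/61 1242/5185 12/85 0 -3 S
4 15/97 15/52 3015/10088 15/97 0 -4 W
5 12/41 60/313 4986/12833 12/41 -1 -4 N
final -1 -3 E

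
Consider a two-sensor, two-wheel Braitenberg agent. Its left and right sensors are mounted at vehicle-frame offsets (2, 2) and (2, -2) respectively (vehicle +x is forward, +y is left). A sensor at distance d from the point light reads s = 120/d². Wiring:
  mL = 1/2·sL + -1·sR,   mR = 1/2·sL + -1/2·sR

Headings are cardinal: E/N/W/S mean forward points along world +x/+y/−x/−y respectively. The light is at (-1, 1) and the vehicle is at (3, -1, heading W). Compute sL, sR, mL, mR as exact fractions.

6 30 -27 -12

left sensor world pos  = (1, -3); dL² = 20
right sensor world pos = (1, 1); dR² = 4
sL = 120/20 = 6
sR = 120/4 = 30
mL = 1/2·sL + -1·sR = -27
mR = 1/2·sL + -1/2·sR = -12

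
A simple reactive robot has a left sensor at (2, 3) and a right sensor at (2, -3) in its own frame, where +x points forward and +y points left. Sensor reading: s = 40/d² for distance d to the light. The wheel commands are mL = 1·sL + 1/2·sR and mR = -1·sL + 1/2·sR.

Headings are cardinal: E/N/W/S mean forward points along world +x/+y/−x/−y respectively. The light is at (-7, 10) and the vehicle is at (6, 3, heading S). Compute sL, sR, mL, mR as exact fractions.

left sensor world pos  = (9, 1); dL² = 337
right sensor world pos = (3, 1); dR² = 181
sL = 40/337 = 40/337
sR = 40/181 = 40/181
mL = 1·sL + 1/2·sR = 13980/60997
mR = -1·sL + 1/2·sR = -500/60997

40/337 40/181 13980/60997 -500/60997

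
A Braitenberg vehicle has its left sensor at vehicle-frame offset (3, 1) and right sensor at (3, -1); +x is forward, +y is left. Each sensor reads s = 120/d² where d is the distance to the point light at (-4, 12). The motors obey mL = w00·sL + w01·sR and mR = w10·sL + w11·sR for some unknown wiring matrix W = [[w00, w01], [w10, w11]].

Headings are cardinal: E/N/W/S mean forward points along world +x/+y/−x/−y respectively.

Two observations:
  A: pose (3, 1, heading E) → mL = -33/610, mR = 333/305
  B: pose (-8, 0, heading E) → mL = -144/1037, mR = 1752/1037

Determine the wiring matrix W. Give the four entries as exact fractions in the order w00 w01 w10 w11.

obs A: pose=(3,1,E) → sL=3/5, sR=30/61, mL=-33/610, mR=333/305
obs B: pose=(-8,0,E) → sL=60/61, sR=12/17, mL=-144/1037, mR=1752/1037
sensor matrix S = [[3/5, 30/61], [60/61, 12/17]]; det S = -19044/316285
solve [mL_A; mL_B] = S·[w00; w01] and [mR_A; mR_B] = S·[w10; w11]:
  w00 = -1/2, w01 = 1/2, w10 = 1, w11 = 1

-1/2 1/2 1 1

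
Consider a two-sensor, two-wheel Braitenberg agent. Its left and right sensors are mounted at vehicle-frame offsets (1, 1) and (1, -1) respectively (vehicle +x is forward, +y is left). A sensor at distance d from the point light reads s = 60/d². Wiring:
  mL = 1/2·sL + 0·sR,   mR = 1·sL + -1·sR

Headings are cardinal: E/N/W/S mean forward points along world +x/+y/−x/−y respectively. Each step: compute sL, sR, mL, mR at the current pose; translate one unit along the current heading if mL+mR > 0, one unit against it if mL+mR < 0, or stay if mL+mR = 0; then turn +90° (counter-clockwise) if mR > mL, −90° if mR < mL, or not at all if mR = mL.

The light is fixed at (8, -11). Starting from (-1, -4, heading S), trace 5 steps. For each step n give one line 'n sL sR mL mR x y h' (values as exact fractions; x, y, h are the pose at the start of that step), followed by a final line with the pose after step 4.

n=0: pose=(-1,-4,S); sL=3/5, sR=15/34; mL=3/10, mR=27/170; mL+mR=39/85 → advance +1; mR−mL=-12/85 → turn -1·90°
n=1: pose=(-1,-5,W); sL=12/25, sR=60/149; mL=6/25, mR=288/3725; mL+mR=1182/3725 → advance +1; mR−mL=-606/3725 → turn -1·90°
n=2: pose=(-2,-5,N); sL=6/17, sR=6/13; mL=3/17, mR=-24/221; mL+mR=15/221 → advance +1; mR−mL=-63/221 → turn -1·90°
n=3: pose=(-2,-4,E); sL=12/29, sR=20/39; mL=6/29, mR=-112/1131; mL+mR=122/1131 → advance +1; mR−mL=-346/1131 → turn -1·90°
n=4: pose=(-1,-4,S); sL=3/5, sR=15/34; mL=3/10, mR=27/170; mL+mR=39/85 → advance +1; mR−mL=-12/85 → turn -1·90°

0 3/5 15/34 3/10 27/170 -1 -4 S
1 12/25 60/149 6/25 288/3725 -1 -5 W
2 6/17 6/13 3/17 -24/221 -2 -5 N
3 12/29 20/39 6/29 -112/1131 -2 -4 E
4 3/5 15/34 3/10 27/170 -1 -4 S
final -1 -5 W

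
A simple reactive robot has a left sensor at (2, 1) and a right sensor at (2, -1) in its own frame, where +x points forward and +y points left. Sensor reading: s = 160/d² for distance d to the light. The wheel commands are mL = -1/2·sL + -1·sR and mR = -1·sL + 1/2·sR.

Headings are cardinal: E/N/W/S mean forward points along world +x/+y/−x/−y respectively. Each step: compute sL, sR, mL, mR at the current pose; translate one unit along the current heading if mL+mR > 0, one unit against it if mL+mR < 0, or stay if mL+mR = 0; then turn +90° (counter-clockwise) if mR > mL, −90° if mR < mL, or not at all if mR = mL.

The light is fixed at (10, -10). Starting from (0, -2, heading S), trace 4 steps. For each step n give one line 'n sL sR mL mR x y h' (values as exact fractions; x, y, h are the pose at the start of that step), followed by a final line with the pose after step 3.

0 160/117 160/157 -31280/18369 -15760/18369 0 -2 S
1 40/41 5/4 -285/164 -115/328 0 -1 E
2 32/53 160/221 -12016/11713 -2832/11713 -1 -1 N
3 80/109 16/25 -2744/2725 -1128/2725 -1 -2 W
final 0 -2 S

n=0: pose=(0,-2,S); sL=160/117, sR=160/157; mL=-31280/18369, mR=-15760/18369; mL+mR=-15680/6123 → advance -1; mR−mL=15520/18369 → turn +1·90°
n=1: pose=(0,-1,E); sL=40/41, sR=5/4; mL=-285/164, mR=-115/328; mL+mR=-685/328 → advance -1; mR−mL=455/328 → turn +1·90°
n=2: pose=(-1,-1,N); sL=32/53, sR=160/221; mL=-12016/11713, mR=-2832/11713; mL+mR=-14848/11713 → advance -1; mR−mL=9184/11713 → turn +1·90°
n=3: pose=(-1,-2,W); sL=80/109, sR=16/25; mL=-2744/2725, mR=-1128/2725; mL+mR=-3872/2725 → advance -1; mR−mL=1616/2725 → turn +1·90°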